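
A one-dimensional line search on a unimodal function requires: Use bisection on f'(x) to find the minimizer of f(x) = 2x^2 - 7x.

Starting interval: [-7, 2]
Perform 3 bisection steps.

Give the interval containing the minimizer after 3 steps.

Finding critical point of f(x) = 2x^2 - 7x using bisection on f'(x) = 4x + -7.
f'(x) = 0 when x = 7/4.
Starting interval: [-7, 2]
Step 1: mid = -5/2, f'(mid) = -17, new interval = [-5/2, 2]
Step 2: mid = -1/4, f'(mid) = -8, new interval = [-1/4, 2]
Step 3: mid = 7/8, f'(mid) = -7/2, new interval = [7/8, 2]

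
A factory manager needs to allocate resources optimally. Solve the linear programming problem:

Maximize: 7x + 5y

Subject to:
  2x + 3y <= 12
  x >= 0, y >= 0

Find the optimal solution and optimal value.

The feasible region has vertices at [(0, 0), (6, 0), (0, 4)].
Checking objective 7x + 5y at each vertex:
  (0, 0): 7*0 + 5*0 = 0
  (6, 0): 7*6 + 5*0 = 42
  (0, 4): 7*0 + 5*4 = 20
Maximum is 42 at (6, 0).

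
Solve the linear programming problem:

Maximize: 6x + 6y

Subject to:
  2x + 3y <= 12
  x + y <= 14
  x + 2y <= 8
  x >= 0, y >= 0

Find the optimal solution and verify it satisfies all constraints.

Feasible vertices: (0, 0), (0, 4), (6, 0)
Objective 6x + 6y at each vertex:
  (0, 0): 0
  (0, 4): 24
  (6, 0): 36
Maximum is 36 at (6, 0).
Verify constraints at (x, y) = (6, 0):
  2*6 + 3*0 = 12 <= 12 (active)
  1*6 + 1*0 = 6 <= 14
  1*6 + 2*0 = 6 <= 8
  x = 6 >= 0, y = 0 >= 0. All constraints satisfied.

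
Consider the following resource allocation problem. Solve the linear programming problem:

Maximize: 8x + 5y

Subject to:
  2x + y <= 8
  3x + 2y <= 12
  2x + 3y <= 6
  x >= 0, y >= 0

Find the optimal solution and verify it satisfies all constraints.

Feasible vertices: (0, 0), (0, 2), (3, 0)
Objective 8x + 5y at each vertex:
  (0, 0): 0
  (0, 2): 10
  (3, 0): 24
Maximum is 24 at (3, 0).
Verify constraints at (x, y) = (3, 0):
  2*3 + 1*0 = 6 <= 8
  3*3 + 2*0 = 9 <= 12
  2*3 + 3*0 = 6 <= 6 (active)
  x = 3 >= 0, y = 0 >= 0. All constraints satisfied.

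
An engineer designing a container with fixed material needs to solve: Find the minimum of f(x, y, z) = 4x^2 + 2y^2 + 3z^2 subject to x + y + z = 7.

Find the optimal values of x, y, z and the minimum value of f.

Using Lagrange multipliers on f = 4x^2 + 2y^2 + 3z^2 with constraint x + y + z = 7:
Conditions: 2*4*x = lambda, 2*2*y = lambda, 2*3*z = lambda
So x = lambda/8, y = lambda/4, z = lambda/6
Substituting into constraint: lambda * (13/24) = 7
lambda = 168/13
x = 21/13, y = 42/13, z = 28/13
Minimum value = 588/13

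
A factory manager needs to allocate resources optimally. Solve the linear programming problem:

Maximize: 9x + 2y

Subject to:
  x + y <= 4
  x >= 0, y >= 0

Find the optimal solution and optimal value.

The feasible region has vertices at [(0, 0), (4, 0), (0, 4)].
Checking objective 9x + 2y at each vertex:
  (0, 0): 9*0 + 2*0 = 0
  (4, 0): 9*4 + 2*0 = 36
  (0, 4): 9*0 + 2*4 = 8
Maximum is 36 at (4, 0).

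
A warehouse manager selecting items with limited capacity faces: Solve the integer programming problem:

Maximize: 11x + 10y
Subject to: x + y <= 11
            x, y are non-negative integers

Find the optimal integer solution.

Objective: 11x + 10y, constraint: x + y <= 11
Coefficient of x is 11 >= coefficient of y is 10, so allocate the entire budget to x.
Optimal: x = 11, y = 0, value = 121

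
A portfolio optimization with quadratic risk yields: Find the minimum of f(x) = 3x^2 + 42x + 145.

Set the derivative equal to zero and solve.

f(x) = 3x^2 + 42x + 145
f'(x) = 6x + (42) = 0
x = -42/6 = -7
f(-7) = -2
Since f''(x) = 6 > 0, this is a minimum.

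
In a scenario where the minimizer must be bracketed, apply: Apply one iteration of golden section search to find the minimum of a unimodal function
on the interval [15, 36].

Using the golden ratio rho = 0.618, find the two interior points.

Golden section search on [15, 36].
Golden ratio rho = 0.618 (approx).
Interior points:
  x_1 = 15 + (1-0.618)*21 = 23.0220
  x_2 = 15 + 0.618*21 = 27.9780
Compare f(x_1) and f(x_2) to determine which subinterval to keep.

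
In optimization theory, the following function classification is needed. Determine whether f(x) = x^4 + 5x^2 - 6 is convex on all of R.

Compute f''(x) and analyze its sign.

f(x) = x^4 + 5x^2 - 6
f'(x) = 4x^3 + 10x
f''(x) = 12x^2 + 10
f''(x) = 12x^2 + 10 >= 10 > 0 for all x
Therefore, f is convex on R.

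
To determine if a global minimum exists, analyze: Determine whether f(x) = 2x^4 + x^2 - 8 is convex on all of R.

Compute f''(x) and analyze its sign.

f(x) = 2x^4 + x^2 - 8
f'(x) = 8x^3 + 2x
f''(x) = 24x^2 + 2
f''(x) = 24x^2 + 2 >= 2 > 0 for all x
Therefore, f is convex on R.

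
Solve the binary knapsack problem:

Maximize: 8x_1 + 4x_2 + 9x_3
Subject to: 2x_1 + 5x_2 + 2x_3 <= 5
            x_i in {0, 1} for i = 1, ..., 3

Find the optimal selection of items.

Items: item 1 (v=8, w=2), item 2 (v=4, w=5), item 3 (v=9, w=2)
Capacity: 5
Checking all 8 subsets (w = total weight, v = total value):
  {}: w = 0, v = 0
  {1}: w = 2, v = 8
  {2}: w = 5, v = 4
  {3}: w = 2, v = 9
  {1, 2}: w = 7 > 5, infeasible
  {1, 3}: w = 4, v = 17
  {2, 3}: w = 7 > 5, infeasible
  {1, 2, 3}: w = 9 > 5, infeasible
Best feasible subset: items [1, 3]
Total weight: 4 <= 5, total value: 17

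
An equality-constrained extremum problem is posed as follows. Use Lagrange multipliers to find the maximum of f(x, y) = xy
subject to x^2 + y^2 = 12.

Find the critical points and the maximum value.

Lagrange conditions: y = 2*lambda*x and x = 2*lambda*y
If x = 0 then y = 0, violating the constraint, so x, y != 0.
Dividing: y/x = x/y => x^2 = y^2 => y = x or y = -x
Constraint: 2x^2 = 12 => x^2 = 6 => x = +/-sqrt(6)
Critical points: (sqrt(6), sqrt(6)), (-sqrt(6), -sqrt(6)), (sqrt(6), -sqrt(6)), (-sqrt(6), sqrt(6))
  y = x:  xy = x^2 = 6  at (sqrt(6), sqrt(6)) and (-sqrt(6), -sqrt(6))
  y = -x: xy = -x^2 = -6 at (sqrt(6), -sqrt(6)) and (-sqrt(6), sqrt(6))
Maximum xy = 6 at (sqrt(6), sqrt(6)) and (-sqrt(6), -sqrt(6))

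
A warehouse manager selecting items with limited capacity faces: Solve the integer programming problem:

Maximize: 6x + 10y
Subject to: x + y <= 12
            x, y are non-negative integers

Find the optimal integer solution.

Objective: 6x + 10y, constraint: x + y <= 12
Coefficient of y is 10 > coefficient of x is 6, so allocate the entire budget to y.
Optimal: x = 0, y = 12, value = 120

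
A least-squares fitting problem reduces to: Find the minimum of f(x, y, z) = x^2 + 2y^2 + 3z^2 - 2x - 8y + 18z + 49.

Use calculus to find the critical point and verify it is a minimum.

f(x,y,z) = x^2 + 2y^2 + 3z^2 - 2x - 8y + 18z + 49
df/dx = 2x + (-2) = 0 => x = 1
df/dy = 4y + (-8) = 0 => y = 2
df/dz = 6z + (18) = 0 => z = -3
f(1,2,-3) = 1*(1)^2 + 2*(2)^2 + 3*(-3)^2 + -2*(1) + -8*(2) + 18*(-3) + 49 = 13
Hessian is diagonal with entries 2, 4, 6 > 0, confirmed minimum.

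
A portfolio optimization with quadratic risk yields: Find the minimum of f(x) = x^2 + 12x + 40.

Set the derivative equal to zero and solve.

f(x) = x^2 + 12x + 40
f'(x) = 2x + (12) = 0
x = -12/2 = -6
f(-6) = 4
Since f''(x) = 2 > 0, this is a minimum.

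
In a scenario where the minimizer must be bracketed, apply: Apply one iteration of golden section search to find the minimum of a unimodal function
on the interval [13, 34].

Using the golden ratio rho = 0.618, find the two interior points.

Golden section search on [13, 34].
Golden ratio rho = 0.618 (approx).
Interior points:
  x_1 = 13 + (1-0.618)*21 = 21.0220
  x_2 = 13 + 0.618*21 = 25.9780
Compare f(x_1) and f(x_2) to determine which subinterval to keep.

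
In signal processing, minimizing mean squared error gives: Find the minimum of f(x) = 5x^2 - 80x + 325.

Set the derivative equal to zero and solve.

f(x) = 5x^2 - 80x + 325
f'(x) = 10x + (-80) = 0
x = 80/10 = 8
f(8) = 5
Since f''(x) = 10 > 0, this is a minimum.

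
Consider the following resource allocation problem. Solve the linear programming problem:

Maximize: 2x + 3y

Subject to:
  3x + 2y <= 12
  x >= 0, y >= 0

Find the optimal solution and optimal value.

The feasible region has vertices at [(0, 0), (4, 0), (0, 6)].
Checking objective 2x + 3y at each vertex:
  (0, 0): 2*0 + 3*0 = 0
  (4, 0): 2*4 + 3*0 = 8
  (0, 6): 2*0 + 3*6 = 18
Maximum is 18 at (0, 6).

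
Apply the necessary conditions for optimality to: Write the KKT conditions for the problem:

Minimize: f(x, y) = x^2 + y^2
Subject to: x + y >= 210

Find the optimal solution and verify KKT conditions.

KKT conditions for min x^2 + y^2 s.t. x + y >= 210:
Stationarity: 2x = mu, 2y = mu
So x = y = mu/2.
Complementary slackness: mu*(x + y - 210) = 0
Primal feasibility: x + y >= 210; dual feasibility: mu >= 0
If mu = 0 then x = y = 0, but 0 + 0 < 210 is infeasible, so the constraint is active.
Constraint active: x + y = 2*(mu/2) = 210 => mu = 210
x = y = 105, f = 22050
Verify: stationarity 2*105 = 210 = mu; primal 105 + 105 = 210 >= 210; dual mu = 210 >= 0; complementary slackness 210*(210 - 210) = 0. All KKT conditions hold.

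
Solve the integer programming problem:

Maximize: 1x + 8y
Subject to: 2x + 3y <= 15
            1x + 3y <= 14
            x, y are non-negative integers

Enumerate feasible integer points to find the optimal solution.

Constraint 1: 2x + 3y <= 15
Constraint 2: 1x + 3y <= 14
Feasible x range (need y >= 0): 0 <= x <= min(15/2, 14/1) => x in {0, ..., 7}.
Enumerate feasible integer points row by row (the coefficient of y is 8 > 0, so for each x the largest feasible y gives the best value):
  x = 0: y <= min((15 - 2*0)/3, (14 - 1*0)/3) => y in {0, ..., 4}; best 1*0 + 8*4 = 32
  x = 1: y <= min((15 - 2*1)/3, (14 - 1*1)/3) => y in {0, ..., 4}; best 1*1 + 8*4 = 33
  x = 2: y <= min((15 - 2*2)/3, (14 - 1*2)/3) => y in {0, ..., 3}; best 1*2 + 8*3 = 26
  x = 3: y <= min((15 - 2*3)/3, (14 - 1*3)/3) => y in {0, ..., 3}; best 1*3 + 8*3 = 27
  x = 4: y <= min((15 - 2*4)/3, (14 - 1*4)/3) => y in {0, ..., 2}; best 1*4 + 8*2 = 20
  x = 5: y <= min((15 - 2*5)/3, (14 - 1*5)/3) => y in {0, ..., 1}; best 1*5 + 8*1 = 13
  x = 6: y <= min((15 - 2*6)/3, (14 - 1*6)/3) => y in {0, ..., 1}; best 1*6 + 8*1 = 14
  x = 7: y <= min((15 - 2*7)/3, (14 - 1*7)/3) => y in {0}; best 1*7 + 8*0 = 7
The maximum 1x + 8y = 33 is achieved at x = 1, y = 4.
Check: 2*1 + 3*4 = 14 <= 15 and 1*1 + 3*4 = 13 <= 14.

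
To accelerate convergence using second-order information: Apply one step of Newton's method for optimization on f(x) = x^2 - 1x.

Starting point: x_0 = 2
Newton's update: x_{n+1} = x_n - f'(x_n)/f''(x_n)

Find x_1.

f(x) = x^2 - 1x
f'(x) = 2x + (-1), f''(x) = 2
Newton step: x_1 = x_0 - f'(x_0)/f''(x_0)
f'(2) = 3
x_1 = 2 - 3/2 = 1/2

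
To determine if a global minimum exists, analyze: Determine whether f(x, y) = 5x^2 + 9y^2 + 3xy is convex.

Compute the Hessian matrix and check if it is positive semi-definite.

f(x,y) = 5x^2 + 9y^2 + 3xy
Hessian H = [[10, 3], [3, 18]]
trace(H) = 28, det(H) = 171
Eigenvalues: (28 +/- sqrt(100)) / 2 = 19, 9
Since both eigenvalues > 0, f is convex.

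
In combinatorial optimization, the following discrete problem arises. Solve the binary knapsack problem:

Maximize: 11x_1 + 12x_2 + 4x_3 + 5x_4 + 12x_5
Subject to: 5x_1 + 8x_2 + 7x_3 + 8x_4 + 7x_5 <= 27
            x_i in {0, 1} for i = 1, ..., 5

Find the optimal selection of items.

Items: item 1 (v=11, w=5), item 2 (v=12, w=8), item 3 (v=4, w=7), item 4 (v=5, w=8), item 5 (v=12, w=7)
Capacity: 27
Checking all 32 subsets (w = total weight, v = total value):
  {}: w = 0, v = 0
  {1}: w = 5, v = 11
  {2}: w = 8, v = 12
  {3}: w = 7, v = 4
  {4}: w = 8, v = 5
  {5}: w = 7, v = 12
  {1, 2}: w = 13, v = 23
  {1, 3}: w = 12, v = 15
  {1, 4}: w = 13, v = 16
  {1, 5}: w = 12, v = 23
  {2, 3}: w = 15, v = 16
  {2, 4}: w = 16, v = 17
  {2, 5}: w = 15, v = 24
  {3, 4}: w = 15, v = 9
  {3, 5}: w = 14, v = 16
  {4, 5}: w = 15, v = 17
  {1, 2, 3}: w = 20, v = 27
  {1, 2, 4}: w = 21, v = 28
  {1, 2, 5}: w = 20, v = 35
  {1, 3, 4}: w = 20, v = 20
  {1, 3, 5}: w = 19, v = 27
  {1, 4, 5}: w = 20, v = 28
  {2, 3, 4}: w = 23, v = 21
  {2, 3, 5}: w = 22, v = 28
  {2, 4, 5}: w = 23, v = 29
  {3, 4, 5}: w = 22, v = 21
  {1, 2, 3, 4}: w = 28 > 27, infeasible
  {1, 2, 3, 5}: w = 27, v = 39
  {1, 2, 4, 5}: w = 28 > 27, infeasible
  {1, 3, 4, 5}: w = 27, v = 32
  {2, 3, 4, 5}: w = 30 > 27, infeasible
  {1, 2, 3, 4, 5}: w = 35 > 27, infeasible
Best feasible subset: items [1, 2, 3, 5]
Total weight: 27 <= 27, total value: 39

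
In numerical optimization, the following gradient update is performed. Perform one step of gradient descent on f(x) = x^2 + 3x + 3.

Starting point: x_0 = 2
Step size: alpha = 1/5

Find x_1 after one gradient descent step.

f(x) = x^2 + 3x + 3
f'(x) = 2x + 3
f'(2) = 2*2 + (3) = 7
x_1 = x_0 - alpha * f'(x_0) = 2 - 1/5 * 7 = 3/5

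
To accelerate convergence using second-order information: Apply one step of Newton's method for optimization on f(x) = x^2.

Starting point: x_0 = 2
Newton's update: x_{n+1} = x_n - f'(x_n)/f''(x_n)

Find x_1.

f(x) = x^2
f'(x) = 2x + (0), f''(x) = 2
Newton step: x_1 = x_0 - f'(x_0)/f''(x_0)
f'(2) = 4
x_1 = 2 - 4/2 = 0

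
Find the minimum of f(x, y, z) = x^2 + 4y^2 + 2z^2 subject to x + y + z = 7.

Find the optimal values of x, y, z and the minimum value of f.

Using Lagrange multipliers on f = x^2 + 4y^2 + 2z^2 with constraint x + y + z = 7:
Conditions: 2*1*x = lambda, 2*4*y = lambda, 2*2*z = lambda
So x = lambda/2, y = lambda/8, z = lambda/4
Substituting into constraint: lambda * (7/8) = 7
lambda = 8
x = 4, y = 1, z = 2
Minimum value = 28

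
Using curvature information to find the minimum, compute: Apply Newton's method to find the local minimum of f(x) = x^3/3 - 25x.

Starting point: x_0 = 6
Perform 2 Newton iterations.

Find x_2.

f(x) = x^3/3 - 25x
f'(x) = x^2 - 25, f''(x) = 2x
Newton update: x_{n+1} = x_n - (x_n^2 - 25)/(2*x_n)
Step 1: x_0 = 6, f'=11, f''=12, x_1 = 61/12
Step 2: x_1 = 61/12, f'=121/144, f''=61/6, x_2 = 7321/1464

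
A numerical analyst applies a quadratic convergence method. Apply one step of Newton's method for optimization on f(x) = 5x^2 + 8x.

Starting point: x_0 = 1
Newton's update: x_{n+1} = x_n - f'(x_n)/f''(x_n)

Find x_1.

f(x) = 5x^2 + 8x
f'(x) = 10x + (8), f''(x) = 10
Newton step: x_1 = x_0 - f'(x_0)/f''(x_0)
f'(1) = 18
x_1 = 1 - 18/10 = -4/5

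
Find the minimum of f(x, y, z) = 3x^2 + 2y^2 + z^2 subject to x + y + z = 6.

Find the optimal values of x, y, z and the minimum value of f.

Using Lagrange multipliers on f = 3x^2 + 2y^2 + z^2 with constraint x + y + z = 6:
Conditions: 2*3*x = lambda, 2*2*y = lambda, 2*1*z = lambda
So x = lambda/6, y = lambda/4, z = lambda/2
Substituting into constraint: lambda * (11/12) = 6
lambda = 72/11
x = 12/11, y = 18/11, z = 36/11
Minimum value = 216/11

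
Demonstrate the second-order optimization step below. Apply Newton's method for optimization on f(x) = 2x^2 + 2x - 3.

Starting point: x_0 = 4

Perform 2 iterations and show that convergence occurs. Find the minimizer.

f(x) = 2x^2 + 2x - 3, f'(x) = 4x + (2), f''(x) = 4
Step 1: f'(4) = 18, x_1 = 4 - 18/4 = -1/2
Step 2: f'(-1/2) = 0, x_2 = -1/2 (converged)
Newton's method converges in 1 step for quadratics.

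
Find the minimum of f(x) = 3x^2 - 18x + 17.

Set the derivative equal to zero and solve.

f(x) = 3x^2 - 18x + 17
f'(x) = 6x + (-18) = 0
x = 18/6 = 3
f(3) = -10
Since f''(x) = 6 > 0, this is a minimum.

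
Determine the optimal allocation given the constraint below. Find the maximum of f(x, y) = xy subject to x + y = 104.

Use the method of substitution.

Substitute y = 104 - x into f(x,y) = xy:
g(x) = x(104 - x) = 104x - x^2
g'(x) = 104 - 2x = 0  =>  x = 52
y = 104 - 52 = 52
Maximum value = 52 * 52 = 2704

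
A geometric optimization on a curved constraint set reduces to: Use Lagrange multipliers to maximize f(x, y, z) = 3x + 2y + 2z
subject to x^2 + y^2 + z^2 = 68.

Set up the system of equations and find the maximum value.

Lagrange conditions: 3 = 2*lambda*x, 2 = 2*lambda*y, 2 = 2*lambda*z
So x:3 = y:2 = z:2, i.e. x = 3t, y = 2t, z = 2t
Constraint: t^2*(3^2 + 2^2 + 2^2) = 68
  t^2 * 17 = 68  =>  t = sqrt(4)
Maximum = 3*3t + 2*2t + 2*2t = 17*sqrt(4) = 34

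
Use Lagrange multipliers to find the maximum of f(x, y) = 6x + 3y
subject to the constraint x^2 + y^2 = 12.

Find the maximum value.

Set up Lagrange conditions: grad f = lambda * grad g
  6 = 2*lambda*x
  3 = 2*lambda*y
From these: x/y = 6/3, so x = 6t, y = 3t for some t.
Substitute into constraint: (6t)^2 + (3t)^2 = 12
  t^2 * 45 = 12
  t = sqrt(12/45)
Maximum = 6*x + 3*y = (6^2 + 3^2)*t = 45 * sqrt(12/45) = sqrt(540)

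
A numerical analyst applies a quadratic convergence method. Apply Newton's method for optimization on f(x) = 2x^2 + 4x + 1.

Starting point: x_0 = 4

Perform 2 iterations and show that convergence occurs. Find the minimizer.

f(x) = 2x^2 + 4x + 1, f'(x) = 4x + (4), f''(x) = 4
Step 1: f'(4) = 20, x_1 = 4 - 20/4 = -1
Step 2: f'(-1) = 0, x_2 = -1 (converged)
Newton's method converges in 1 step for quadratics.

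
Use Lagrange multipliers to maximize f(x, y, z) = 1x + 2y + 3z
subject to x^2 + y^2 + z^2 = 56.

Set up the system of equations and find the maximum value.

Lagrange conditions: 1 = 2*lambda*x, 2 = 2*lambda*y, 3 = 2*lambda*z
So x:1 = y:2 = z:3, i.e. x = 1t, y = 2t, z = 3t
Constraint: t^2*(1^2 + 2^2 + 3^2) = 56
  t^2 * 14 = 56  =>  t = sqrt(4)
Maximum = 1*1t + 2*2t + 3*3t = 14*sqrt(4) = 28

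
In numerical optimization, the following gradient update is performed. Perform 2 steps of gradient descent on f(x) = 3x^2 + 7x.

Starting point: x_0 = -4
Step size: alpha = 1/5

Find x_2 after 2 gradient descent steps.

f(x) = 3x^2 + 7x, f'(x) = 6x + (7)
Step 1: f'(-4) = -17, x_1 = -4 - 1/5 * -17 = -3/5
Step 2: f'(-3/5) = 17/5, x_2 = -3/5 - 1/5 * 17/5 = -32/25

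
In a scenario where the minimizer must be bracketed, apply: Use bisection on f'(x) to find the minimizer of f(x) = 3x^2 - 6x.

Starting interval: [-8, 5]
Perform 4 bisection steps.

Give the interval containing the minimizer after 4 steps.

Finding critical point of f(x) = 3x^2 - 6x using bisection on f'(x) = 6x + -6.
f'(x) = 0 when x = 1.
Starting interval: [-8, 5]
Step 1: mid = -3/2, f'(mid) = -15, new interval = [-3/2, 5]
Step 2: mid = 7/4, f'(mid) = 9/2, new interval = [-3/2, 7/4]
Step 3: mid = 1/8, f'(mid) = -21/4, new interval = [1/8, 7/4]
Step 4: mid = 15/16, f'(mid) = -3/8, new interval = [15/16, 7/4]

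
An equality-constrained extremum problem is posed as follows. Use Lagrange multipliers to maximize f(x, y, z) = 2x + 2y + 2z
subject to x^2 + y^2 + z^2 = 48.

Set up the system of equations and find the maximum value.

Lagrange conditions: 2 = 2*lambda*x, 2 = 2*lambda*y, 2 = 2*lambda*z
So x:2 = y:2 = z:2, i.e. x = 2t, y = 2t, z = 2t
Constraint: t^2*(2^2 + 2^2 + 2^2) = 48
  t^2 * 12 = 48  =>  t = sqrt(4)
Maximum = 2*2t + 2*2t + 2*2t = 12*sqrt(4) = 24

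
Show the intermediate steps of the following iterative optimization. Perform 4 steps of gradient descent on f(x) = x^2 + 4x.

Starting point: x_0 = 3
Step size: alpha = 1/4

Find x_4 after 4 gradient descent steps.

f(x) = x^2 + 4x, f'(x) = 2x + (4)
Step 1: f'(3) = 10, x_1 = 3 - 1/4 * 10 = 1/2
Step 2: f'(1/2) = 5, x_2 = 1/2 - 1/4 * 5 = -3/4
Step 3: f'(-3/4) = 5/2, x_3 = -3/4 - 1/4 * 5/2 = -11/8
Step 4: f'(-11/8) = 5/4, x_4 = -11/8 - 1/4 * 5/4 = -27/16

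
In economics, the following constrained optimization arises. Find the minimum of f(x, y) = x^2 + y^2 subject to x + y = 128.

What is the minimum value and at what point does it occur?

Substitute y = 128 - x into f(x,y) = x^2 + y^2:
g(x) = x^2 + (128 - x)^2 = 2x^2 - 256x + 16384
g'(x) = 4x - 256 = 0  =>  x = 64
y = 128 - 64 = 64
Minimum value = 64^2 + 64^2 = 8192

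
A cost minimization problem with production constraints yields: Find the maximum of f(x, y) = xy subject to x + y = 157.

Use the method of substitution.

Substitute y = 157 - x into f(x,y) = xy:
g(x) = x(157 - x) = 157x - x^2
g'(x) = 157 - 2x = 0  =>  x = 157/2
y = 157 - 157/2 = 157/2
Maximum value = (157/2) * (157/2) = 24649/4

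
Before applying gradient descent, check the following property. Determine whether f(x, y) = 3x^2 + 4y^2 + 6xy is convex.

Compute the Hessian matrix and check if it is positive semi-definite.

f(x,y) = 3x^2 + 4y^2 + 6xy
Hessian H = [[6, 6], [6, 8]]
trace(H) = 14, det(H) = 12
Eigenvalues: (14 +/- sqrt(148)) / 2 = 13.08, 0.9172
Since both eigenvalues > 0, f is convex.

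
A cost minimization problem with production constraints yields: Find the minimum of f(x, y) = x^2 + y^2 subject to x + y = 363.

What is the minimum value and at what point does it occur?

Substitute y = 363 - x into f(x,y) = x^2 + y^2:
g(x) = x^2 + (363 - x)^2 = 2x^2 - 726x + 131769
g'(x) = 4x - 726 = 0  =>  x = 363/2
y = 363 - 363/2 = 363/2
Minimum value = (363/2)^2 + (363/2)^2 = 131769/2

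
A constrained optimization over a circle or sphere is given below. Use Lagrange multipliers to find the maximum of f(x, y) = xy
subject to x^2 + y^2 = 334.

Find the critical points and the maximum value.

Lagrange conditions: y = 2*lambda*x and x = 2*lambda*y
If x = 0 then y = 0, violating the constraint, so x, y != 0.
Dividing: y/x = x/y => x^2 = y^2 => y = x or y = -x
Constraint: 2x^2 = 334 => x^2 = 167 => x = +/-sqrt(167)
Critical points: (sqrt(167), sqrt(167)), (-sqrt(167), -sqrt(167)), (sqrt(167), -sqrt(167)), (-sqrt(167), sqrt(167))
  y = x:  xy = x^2 = 167  at (sqrt(167), sqrt(167)) and (-sqrt(167), -sqrt(167))
  y = -x: xy = -x^2 = -167 at (sqrt(167), -sqrt(167)) and (-sqrt(167), sqrt(167))
Maximum xy = 167 at (sqrt(167), sqrt(167)) and (-sqrt(167), -sqrt(167))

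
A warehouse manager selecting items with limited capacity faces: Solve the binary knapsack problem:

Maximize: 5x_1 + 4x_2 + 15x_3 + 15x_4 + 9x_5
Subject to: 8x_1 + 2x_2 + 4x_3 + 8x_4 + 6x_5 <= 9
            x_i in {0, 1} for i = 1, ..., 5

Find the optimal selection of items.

Items: item 1 (v=5, w=8), item 2 (v=4, w=2), item 3 (v=15, w=4), item 4 (v=15, w=8), item 5 (v=9, w=6)
Capacity: 9
Checking all 32 subsets (w = total weight, v = total value):
  {}: w = 0, v = 0
  {1}: w = 8, v = 5
  {2}: w = 2, v = 4
  {3}: w = 4, v = 15
  {4}: w = 8, v = 15
  {5}: w = 6, v = 9
  {1, 2}: w = 10 > 9, infeasible
  {1, 3}: w = 12 > 9, infeasible
  {1, 4}: w = 16 > 9, infeasible
  {1, 5}: w = 14 > 9, infeasible
  {2, 3}: w = 6, v = 19
  {2, 4}: w = 10 > 9, infeasible
  {2, 5}: w = 8, v = 13
  {3, 4}: w = 12 > 9, infeasible
  {3, 5}: w = 10 > 9, infeasible
  {4, 5}: w = 14 > 9, infeasible
  {1, 2, 3}: w = 14 > 9, infeasible
  {1, 2, 4}: w = 18 > 9, infeasible
  {1, 2, 5}: w = 16 > 9, infeasible
  {1, 3, 4}: w = 20 > 9, infeasible
  {1, 3, 5}: w = 18 > 9, infeasible
  {1, 4, 5}: w = 22 > 9, infeasible
  {2, 3, 4}: w = 14 > 9, infeasible
  {2, 3, 5}: w = 12 > 9, infeasible
  {2, 4, 5}: w = 16 > 9, infeasible
  {3, 4, 5}: w = 18 > 9, infeasible
  {1, 2, 3, 4}: w = 22 > 9, infeasible
  {1, 2, 3, 5}: w = 20 > 9, infeasible
  {1, 2, 4, 5}: w = 24 > 9, infeasible
  {1, 3, 4, 5}: w = 26 > 9, infeasible
  {2, 3, 4, 5}: w = 20 > 9, infeasible
  {1, 2, 3, 4, 5}: w = 28 > 9, infeasible
Best feasible subset: items [2, 3]
Total weight: 6 <= 9, total value: 19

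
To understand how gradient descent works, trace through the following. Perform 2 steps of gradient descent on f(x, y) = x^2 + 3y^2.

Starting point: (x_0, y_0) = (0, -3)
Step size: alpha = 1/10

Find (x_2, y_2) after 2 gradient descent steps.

f(x,y) = x^2 + 3y^2
grad_x = 2x + 0y, grad_y = 6y + 0x
Step 1: grad = (0, -18), (0, -6/5)
Step 2: grad = (0, -36/5), (0, -12/25)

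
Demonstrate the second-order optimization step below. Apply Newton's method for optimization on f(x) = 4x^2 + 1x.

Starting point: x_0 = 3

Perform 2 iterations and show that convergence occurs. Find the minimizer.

f(x) = 4x^2 + 1x, f'(x) = 8x + (1), f''(x) = 8
Step 1: f'(3) = 25, x_1 = 3 - 25/8 = -1/8
Step 2: f'(-1/8) = 0, x_2 = -1/8 (converged)
Newton's method converges in 1 step for quadratics.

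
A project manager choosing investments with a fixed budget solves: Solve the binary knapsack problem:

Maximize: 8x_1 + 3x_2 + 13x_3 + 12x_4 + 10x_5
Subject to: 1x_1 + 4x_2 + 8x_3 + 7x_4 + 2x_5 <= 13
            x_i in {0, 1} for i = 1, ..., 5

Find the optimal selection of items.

Items: item 1 (v=8, w=1), item 2 (v=3, w=4), item 3 (v=13, w=8), item 4 (v=12, w=7), item 5 (v=10, w=2)
Capacity: 13
Checking all 32 subsets (w = total weight, v = total value):
  {}: w = 0, v = 0
  {1}: w = 1, v = 8
  {2}: w = 4, v = 3
  {3}: w = 8, v = 13
  {4}: w = 7, v = 12
  {5}: w = 2, v = 10
  {1, 2}: w = 5, v = 11
  {1, 3}: w = 9, v = 21
  {1, 4}: w = 8, v = 20
  {1, 5}: w = 3, v = 18
  {2, 3}: w = 12, v = 16
  {2, 4}: w = 11, v = 15
  {2, 5}: w = 6, v = 13
  {3, 4}: w = 15 > 13, infeasible
  {3, 5}: w = 10, v = 23
  {4, 5}: w = 9, v = 22
  {1, 2, 3}: w = 13, v = 24
  {1, 2, 4}: w = 12, v = 23
  {1, 2, 5}: w = 7, v = 21
  {1, 3, 4}: w = 16 > 13, infeasible
  {1, 3, 5}: w = 11, v = 31
  {1, 4, 5}: w = 10, v = 30
  {2, 3, 4}: w = 19 > 13, infeasible
  {2, 3, 5}: w = 14 > 13, infeasible
  {2, 4, 5}: w = 13, v = 25
  {3, 4, 5}: w = 17 > 13, infeasible
  {1, 2, 3, 4}: w = 20 > 13, infeasible
  {1, 2, 3, 5}: w = 15 > 13, infeasible
  {1, 2, 4, 5}: w = 14 > 13, infeasible
  {1, 3, 4, 5}: w = 18 > 13, infeasible
  {2, 3, 4, 5}: w = 21 > 13, infeasible
  {1, 2, 3, 4, 5}: w = 22 > 13, infeasible
Best feasible subset: items [1, 3, 5]
Total weight: 11 <= 13, total value: 31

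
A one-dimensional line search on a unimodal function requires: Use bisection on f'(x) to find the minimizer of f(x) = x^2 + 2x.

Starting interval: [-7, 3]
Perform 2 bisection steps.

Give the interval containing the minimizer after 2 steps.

Finding critical point of f(x) = x^2 + 2x using bisection on f'(x) = 2x + 2.
f'(x) = 0 when x = -1.
Starting interval: [-7, 3]
Step 1: mid = -2, f'(mid) = -2, new interval = [-2, 3]
Step 2: mid = 1/2, f'(mid) = 3, new interval = [-2, 1/2]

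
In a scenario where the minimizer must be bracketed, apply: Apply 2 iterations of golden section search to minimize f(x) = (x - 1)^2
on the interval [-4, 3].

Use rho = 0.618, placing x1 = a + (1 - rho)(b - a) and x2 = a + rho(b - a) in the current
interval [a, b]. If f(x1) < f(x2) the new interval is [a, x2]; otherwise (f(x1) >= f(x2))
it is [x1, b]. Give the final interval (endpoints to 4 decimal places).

Golden section search for min of f(x) = (x - 1)^2 on [-4, 3].
Each step: x1 = a + (1 - rho)(b - a), x2 = a + rho(b - a); if f(x1) < f(x2) keep [a, x2], otherwise keep [x1, b].
Step 1: [-4.0000, 3.0000], x1=-1.3260 (f=5.4103), x2=0.3260 (f=0.4543); f(x1) > f(x2) => keep [-1.3260, 3.0000]
Step 2: [-1.3260, 3.0000], x1=0.3265 (f=0.4536), x2=1.3475 (f=0.1207); f(x1) > f(x2) => keep [0.3265, 3.0000]
Final interval: [0.3265, 3.0000]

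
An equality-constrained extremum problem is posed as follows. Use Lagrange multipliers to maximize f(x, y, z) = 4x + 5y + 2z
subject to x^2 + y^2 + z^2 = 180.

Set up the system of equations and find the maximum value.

Lagrange conditions: 4 = 2*lambda*x, 5 = 2*lambda*y, 2 = 2*lambda*z
So x:4 = y:5 = z:2, i.e. x = 4t, y = 5t, z = 2t
Constraint: t^2*(4^2 + 5^2 + 2^2) = 180
  t^2 * 45 = 180  =>  t = sqrt(4)
Maximum = 4*4t + 5*5t + 2*2t = 45*sqrt(4) = 90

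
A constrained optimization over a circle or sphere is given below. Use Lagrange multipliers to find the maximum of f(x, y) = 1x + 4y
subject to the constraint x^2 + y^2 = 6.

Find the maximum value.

Set up Lagrange conditions: grad f = lambda * grad g
  1 = 2*lambda*x
  4 = 2*lambda*y
From these: x/y = 1/4, so x = 1t, y = 4t for some t.
Substitute into constraint: (1t)^2 + (4t)^2 = 6
  t^2 * 17 = 6
  t = sqrt(6/17)
Maximum = 1*x + 4*y = (1^2 + 4^2)*t = 17 * sqrt(6/17) = sqrt(102)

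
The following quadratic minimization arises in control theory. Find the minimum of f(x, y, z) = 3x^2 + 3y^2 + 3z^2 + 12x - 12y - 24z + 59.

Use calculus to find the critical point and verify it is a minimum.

f(x,y,z) = 3x^2 + 3y^2 + 3z^2 + 12x - 12y - 24z + 59
df/dx = 6x + (12) = 0 => x = -2
df/dy = 6y + (-12) = 0 => y = 2
df/dz = 6z + (-24) = 0 => z = 4
f(-2,2,4) = 3*(-2)^2 + 3*(2)^2 + 3*(4)^2 + 12*(-2) + -12*(2) + -24*(4) + 59 = -13
Hessian is diagonal with entries 6, 6, 6 > 0, confirmed minimum.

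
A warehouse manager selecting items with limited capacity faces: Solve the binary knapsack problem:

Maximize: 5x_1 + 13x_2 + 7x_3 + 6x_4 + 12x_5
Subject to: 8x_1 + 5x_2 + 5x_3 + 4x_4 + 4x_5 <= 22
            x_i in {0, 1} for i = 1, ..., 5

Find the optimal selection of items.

Items: item 1 (v=5, w=8), item 2 (v=13, w=5), item 3 (v=7, w=5), item 4 (v=6, w=4), item 5 (v=12, w=4)
Capacity: 22
Checking all 32 subsets (w = total weight, v = total value):
  {}: w = 0, v = 0
  {1}: w = 8, v = 5
  {2}: w = 5, v = 13
  {3}: w = 5, v = 7
  {4}: w = 4, v = 6
  {5}: w = 4, v = 12
  {1, 2}: w = 13, v = 18
  {1, 3}: w = 13, v = 12
  {1, 4}: w = 12, v = 11
  {1, 5}: w = 12, v = 17
  {2, 3}: w = 10, v = 20
  {2, 4}: w = 9, v = 19
  {2, 5}: w = 9, v = 25
  {3, 4}: w = 9, v = 13
  {3, 5}: w = 9, v = 19
  {4, 5}: w = 8, v = 18
  {1, 2, 3}: w = 18, v = 25
  {1, 2, 4}: w = 17, v = 24
  {1, 2, 5}: w = 17, v = 30
  {1, 3, 4}: w = 17, v = 18
  {1, 3, 5}: w = 17, v = 24
  {1, 4, 5}: w = 16, v = 23
  {2, 3, 4}: w = 14, v = 26
  {2, 3, 5}: w = 14, v = 32
  {2, 4, 5}: w = 13, v = 31
  {3, 4, 5}: w = 13, v = 25
  {1, 2, 3, 4}: w = 22, v = 31
  {1, 2, 3, 5}: w = 22, v = 37
  {1, 2, 4, 5}: w = 21, v = 36
  {1, 3, 4, 5}: w = 21, v = 30
  {2, 3, 4, 5}: w = 18, v = 38
  {1, 2, 3, 4, 5}: w = 26 > 22, infeasible
Best feasible subset: items [2, 3, 4, 5]
Total weight: 18 <= 22, total value: 38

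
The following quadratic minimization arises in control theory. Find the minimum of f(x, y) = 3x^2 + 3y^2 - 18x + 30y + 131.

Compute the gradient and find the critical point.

f(x,y) = 3x^2 + 3y^2 - 18x + 30y + 131
df/dx = 6x + (-18) = 0  =>  x = 3
df/dy = 6y + (30) = 0  =>  y = -5
f(3, -5) = 3*(3)^2 + 3*(-5)^2 + -18*(3) + 30*(-5) + 131 = 29
Hessian is diagonal with entries 6, 6 > 0, so this is a minimum.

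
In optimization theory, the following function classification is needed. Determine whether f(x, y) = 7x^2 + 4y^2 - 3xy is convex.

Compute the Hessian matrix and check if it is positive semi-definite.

f(x,y) = 7x^2 + 4y^2 - 3xy
Hessian H = [[14, -3], [-3, 8]]
trace(H) = 22, det(H) = 103
Eigenvalues: (22 +/- sqrt(72)) / 2 = 15.24, 6.757
Since both eigenvalues > 0, f is convex.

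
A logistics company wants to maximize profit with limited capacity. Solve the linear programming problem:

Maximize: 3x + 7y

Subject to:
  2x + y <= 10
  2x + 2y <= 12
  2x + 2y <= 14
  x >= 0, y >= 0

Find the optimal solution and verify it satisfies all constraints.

Feasible vertices: (0, 0), (0, 6), (4, 2), (5, 0)
Objective 3x + 7y at each vertex:
  (0, 0): 0
  (0, 6): 42
  (4, 2): 26
  (5, 0): 15
Maximum is 42 at (0, 6).
Verify constraints at (x, y) = (0, 6):
  2*0 + 1*6 = 6 <= 10
  2*0 + 2*6 = 12 <= 12 (active)
  2*0 + 2*6 = 12 <= 14
  x = 0 >= 0, y = 6 >= 0. All constraints satisfied.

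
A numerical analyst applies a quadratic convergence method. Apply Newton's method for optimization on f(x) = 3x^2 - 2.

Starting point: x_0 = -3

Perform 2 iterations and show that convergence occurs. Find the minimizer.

f(x) = 3x^2 - 2, f'(x) = 6x + (0), f''(x) = 6
Step 1: f'(-3) = -18, x_1 = -3 - -18/6 = 0
Step 2: f'(0) = 0, x_2 = 0 (converged)
Newton's method converges in 1 step for quadratics.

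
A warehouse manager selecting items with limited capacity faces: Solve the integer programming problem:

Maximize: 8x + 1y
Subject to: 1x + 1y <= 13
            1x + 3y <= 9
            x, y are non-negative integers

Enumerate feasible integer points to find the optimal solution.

Constraint 1: 1x + 1y <= 13
Constraint 2: 1x + 3y <= 9
Feasible x range (need y >= 0): 0 <= x <= min(13/1, 9/1) => x in {0, ..., 9}.
Enumerate feasible integer points row by row (the coefficient of y is 1 > 0, so for each x the largest feasible y gives the best value):
  x = 0: y <= min((13 - 1*0)/1, (9 - 1*0)/3) => y in {0, ..., 3}; best 8*0 + 1*3 = 3
  x = 1: y <= min((13 - 1*1)/1, (9 - 1*1)/3) => y in {0, ..., 2}; best 8*1 + 1*2 = 10
  x = 2: y <= min((13 - 1*2)/1, (9 - 1*2)/3) => y in {0, ..., 2}; best 8*2 + 1*2 = 18
  x = 3: y <= min((13 - 1*3)/1, (9 - 1*3)/3) => y in {0, ..., 2}; best 8*3 + 1*2 = 26
  x = 4: y <= min((13 - 1*4)/1, (9 - 1*4)/3) => y in {0, ..., 1}; best 8*4 + 1*1 = 33
  x = 5: y <= min((13 - 1*5)/1, (9 - 1*5)/3) => y in {0, ..., 1}; best 8*5 + 1*1 = 41
  x = 6: y <= min((13 - 1*6)/1, (9 - 1*6)/3) => y in {0, ..., 1}; best 8*6 + 1*1 = 49
  x = 7: y <= min((13 - 1*7)/1, (9 - 1*7)/3) => y in {0}; best 8*7 + 1*0 = 56
  x = 8: y <= min((13 - 1*8)/1, (9 - 1*8)/3) => y in {0}; best 8*8 + 1*0 = 64
  x = 9: y <= min((13 - 1*9)/1, (9 - 1*9)/3) => y in {0}; best 8*9 + 1*0 = 72
The maximum 8x + 1y = 72 is achieved at x = 9, y = 0.
Check: 1*9 + 1*0 = 9 <= 13 and 1*9 + 3*0 = 9 <= 9.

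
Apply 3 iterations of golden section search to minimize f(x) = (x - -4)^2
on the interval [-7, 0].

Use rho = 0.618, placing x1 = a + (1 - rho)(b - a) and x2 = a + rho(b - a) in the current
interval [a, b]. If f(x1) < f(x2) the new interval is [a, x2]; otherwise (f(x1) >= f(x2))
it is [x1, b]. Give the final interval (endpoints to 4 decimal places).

Golden section search for min of f(x) = (x - -4)^2 on [-7, 0].
Each step: x1 = a + (1 - rho)(b - a), x2 = a + rho(b - a); if f(x1) < f(x2) keep [a, x2], otherwise keep [x1, b].
Step 1: [-7.0000, 0.0000], x1=-4.3260 (f=0.1063), x2=-2.6740 (f=1.7583); f(x1) < f(x2) => keep [-7.0000, -2.6740]
Step 2: [-7.0000, -2.6740], x1=-5.3475 (f=1.8157), x2=-4.3265 (f=0.1066); f(x1) > f(x2) => keep [-5.3475, -2.6740]
Step 3: [-5.3475, -2.6740], x1=-4.3262 (f=0.1064), x2=-3.6953 (f=0.0929); f(x1) > f(x2) => keep [-4.3262, -2.6740]
Final interval: [-4.3262, -2.6740]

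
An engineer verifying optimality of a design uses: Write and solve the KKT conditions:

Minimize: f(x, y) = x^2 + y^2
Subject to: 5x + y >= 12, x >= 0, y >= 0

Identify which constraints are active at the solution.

KKT conditions for min x^2 + y^2 s.t. 5x + 1y >= 12, x >= 0, y >= 0:
Stationarity: 2x = mu*5 + mu_x, 2y = mu*1 + mu_y, with mu, mu_x, mu_y >= 0
Complementary slackness: mu*(5x + y - 12) = 0, mu_x*x = 0, mu_y*y = 0
(0, 0) is infeasible (5*0 + 1*0 < 12), so if mu = 0 stationarity would force x = mu_x/2 >= 0, y = mu_y/2 >= 0 with mu_x*x = mu_y*y = 0, i.e. x = y = 0: contradiction. Hence mu > 0 and 5x + y = 12 is active.
Try x > 0, y > 0 (so mu_x = mu_y = 0): x = 5*mu/2, y = 1*mu/2
Substitute: 5*(5*mu/2) + 1*(1*mu/2) = 12
  mu*26/2 = 12 => mu = 12/13
x* = 30/13 > 0, y* = 6/13 > 0, consistent with mu_x = mu_y = 0.
f is convex and the constraints are linear, so this KKT point is the global minimum.
f* = 72/13
Active constraints: 5x + y >= 12 (holds with equality, mu = 12/13 > 0); x >= 0 and y >= 0 are inactive (mu_x = mu_y = 0).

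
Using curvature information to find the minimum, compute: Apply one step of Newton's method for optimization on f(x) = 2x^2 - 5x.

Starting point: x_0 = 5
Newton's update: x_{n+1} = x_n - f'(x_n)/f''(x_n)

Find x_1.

f(x) = 2x^2 - 5x
f'(x) = 4x + (-5), f''(x) = 4
Newton step: x_1 = x_0 - f'(x_0)/f''(x_0)
f'(5) = 15
x_1 = 5 - 15/4 = 5/4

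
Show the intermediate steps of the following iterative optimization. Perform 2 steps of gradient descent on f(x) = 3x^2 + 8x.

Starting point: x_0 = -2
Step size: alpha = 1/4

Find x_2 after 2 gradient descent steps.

f(x) = 3x^2 + 8x, f'(x) = 6x + (8)
Step 1: f'(-2) = -4, x_1 = -2 - 1/4 * -4 = -1
Step 2: f'(-1) = 2, x_2 = -1 - 1/4 * 2 = -3/2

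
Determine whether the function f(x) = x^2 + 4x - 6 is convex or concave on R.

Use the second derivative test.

f(x) = x^2 + 4x - 6
f'(x) = 2x + 4
f''(x) = 2
Since f''(x) = 2 > 0 for all x, f is convex on R.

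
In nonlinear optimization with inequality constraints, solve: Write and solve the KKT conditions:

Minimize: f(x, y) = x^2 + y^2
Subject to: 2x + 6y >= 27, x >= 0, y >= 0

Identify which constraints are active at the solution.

KKT conditions for min x^2 + y^2 s.t. 2x + 6y >= 27, x >= 0, y >= 0:
Stationarity: 2x = mu*2 + mu_x, 2y = mu*6 + mu_y, with mu, mu_x, mu_y >= 0
Complementary slackness: mu*(2x + 6y - 27) = 0, mu_x*x = 0, mu_y*y = 0
(0, 0) is infeasible (2*0 + 6*0 < 27), so if mu = 0 stationarity would force x = mu_x/2 >= 0, y = mu_y/2 >= 0 with mu_x*x = mu_y*y = 0, i.e. x = y = 0: contradiction. Hence mu > 0 and 2x + 6y = 27 is active.
Try x > 0, y > 0 (so mu_x = mu_y = 0): x = 2*mu/2, y = 6*mu/2
Substitute: 2*(2*mu/2) + 6*(6*mu/2) = 27
  mu*40/2 = 27 => mu = 27/20
x* = 27/20 > 0, y* = 81/20 > 0, consistent with mu_x = mu_y = 0.
f is convex and the constraints are linear, so this KKT point is the global minimum.
f* = 729/40
Active constraints: 2x + 6y >= 27 (holds with equality, mu = 27/20 > 0); x >= 0 and y >= 0 are inactive (mu_x = mu_y = 0).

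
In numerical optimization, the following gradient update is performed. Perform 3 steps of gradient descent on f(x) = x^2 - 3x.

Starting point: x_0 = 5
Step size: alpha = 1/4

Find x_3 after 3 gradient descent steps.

f(x) = x^2 - 3x, f'(x) = 2x + (-3)
Step 1: f'(5) = 7, x_1 = 5 - 1/4 * 7 = 13/4
Step 2: f'(13/4) = 7/2, x_2 = 13/4 - 1/4 * 7/2 = 19/8
Step 3: f'(19/8) = 7/4, x_3 = 19/8 - 1/4 * 7/4 = 31/16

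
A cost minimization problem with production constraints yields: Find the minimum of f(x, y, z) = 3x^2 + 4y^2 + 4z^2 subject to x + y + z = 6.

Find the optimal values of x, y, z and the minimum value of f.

Using Lagrange multipliers on f = 3x^2 + 4y^2 + 4z^2 with constraint x + y + z = 6:
Conditions: 2*3*x = lambda, 2*4*y = lambda, 2*4*z = lambda
So x = lambda/6, y = lambda/8, z = lambda/8
Substituting into constraint: lambda * (5/12) = 6
lambda = 72/5
x = 12/5, y = 9/5, z = 9/5
Minimum value = 216/5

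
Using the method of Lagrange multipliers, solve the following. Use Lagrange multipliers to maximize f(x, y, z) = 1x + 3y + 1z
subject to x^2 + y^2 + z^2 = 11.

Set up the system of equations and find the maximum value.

Lagrange conditions: 1 = 2*lambda*x, 3 = 2*lambda*y, 1 = 2*lambda*z
So x:1 = y:3 = z:1, i.e. x = 1t, y = 3t, z = 1t
Constraint: t^2*(1^2 + 3^2 + 1^2) = 11
  t^2 * 11 = 11  =>  t = sqrt(1)
Maximum = 1*1t + 3*3t + 1*1t = 11*sqrt(1) = 11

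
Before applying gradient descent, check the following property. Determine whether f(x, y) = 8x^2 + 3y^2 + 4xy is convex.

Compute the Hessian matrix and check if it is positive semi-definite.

f(x,y) = 8x^2 + 3y^2 + 4xy
Hessian H = [[16, 4], [4, 6]]
trace(H) = 22, det(H) = 80
Eigenvalues: (22 +/- sqrt(164)) / 2 = 17.4, 4.597
Since both eigenvalues > 0, f is convex.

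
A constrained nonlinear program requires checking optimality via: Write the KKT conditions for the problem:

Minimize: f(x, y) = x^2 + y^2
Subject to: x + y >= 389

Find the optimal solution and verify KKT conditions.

KKT conditions for min x^2 + y^2 s.t. x + y >= 389:
Stationarity: 2x = mu, 2y = mu
So x = y = mu/2.
Complementary slackness: mu*(x + y - 389) = 0
Primal feasibility: x + y >= 389; dual feasibility: mu >= 0
If mu = 0 then x = y = 0, but 0 + 0 < 389 is infeasible, so the constraint is active.
Constraint active: x + y = 2*(mu/2) = 389 => mu = 389
x = y = 389/2, f = 151321/2
Verify: stationarity 2*(389/2) = 389 = mu; primal 389/2 + 389/2 = 389 >= 389; dual mu = 389 >= 0; complementary slackness 389*(389 - 389) = 0. All KKT conditions hold.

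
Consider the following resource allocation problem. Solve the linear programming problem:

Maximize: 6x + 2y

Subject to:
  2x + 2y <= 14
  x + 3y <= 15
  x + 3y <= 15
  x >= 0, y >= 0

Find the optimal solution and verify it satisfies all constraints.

Feasible vertices: (0, 0), (0, 5), (3, 4), (7, 0)
Objective 6x + 2y at each vertex:
  (0, 0): 0
  (0, 5): 10
  (3, 4): 26
  (7, 0): 42
Maximum is 42 at (7, 0).
Verify constraints at (x, y) = (7, 0):
  2*7 + 2*0 = 14 <= 14 (active)
  1*7 + 3*0 = 7 <= 15
  1*7 + 3*0 = 7 <= 15
  x = 7 >= 0, y = 0 >= 0. All constraints satisfied.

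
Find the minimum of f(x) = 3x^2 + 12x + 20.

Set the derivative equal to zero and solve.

f(x) = 3x^2 + 12x + 20
f'(x) = 6x + (12) = 0
x = -12/6 = -2
f(-2) = 8
Since f''(x) = 6 > 0, this is a minimum.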